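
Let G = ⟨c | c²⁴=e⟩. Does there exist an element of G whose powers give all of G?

|G| = 24. The element c has order 24 (its powers give 24 distinct elements), so ⟨c⟩ = G and G is cyclic.

Answer: Yes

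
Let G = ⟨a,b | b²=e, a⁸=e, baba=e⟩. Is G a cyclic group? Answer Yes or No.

Every cyclic group is abelian. But a·b = ab while b·a = a⁷b, so a·b ≠ b·a and G is not abelian. Hence G is not cyclic.

Answer: No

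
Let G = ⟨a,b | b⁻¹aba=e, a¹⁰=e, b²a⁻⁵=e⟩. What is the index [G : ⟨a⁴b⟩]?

First find ord(a⁴b) by computing successive powers:
  (a⁴b)¹ = a⁴b, (a⁴b)² = a⁵, (a⁴b)³ = a⁴b⁻¹, (a⁴b)⁴ = e.
So |⟨a⁴b⟩| = ord(a⁴b) = 4. With |G| = 20, by Lagrange [G : ⟨a⁴b⟩] = 20/4 = 5.

Answer: 5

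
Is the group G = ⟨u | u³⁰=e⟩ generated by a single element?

|G| = 30. The element u has order 30 (its powers give 30 distinct elements), so ⟨u⟩ = G and G is cyclic.

Answer: Yes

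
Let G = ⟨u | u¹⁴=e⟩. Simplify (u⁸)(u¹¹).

Compute (u⁸) · (u¹¹) by multiplying left to right and reducing via the relations at each step:
  (u⁸) · u¹¹ = u⁵

Answer: u⁵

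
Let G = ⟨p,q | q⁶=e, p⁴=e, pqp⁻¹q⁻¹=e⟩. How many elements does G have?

Enumerate words in the generators, reducing via the relations: the distinct elements are
  {e, p, q, pq, p², p³, q², q³, q⁴, q⁵, pq², pq³, pq⁴, pq⁵, p²q, p³q, p²q², p²q³, p²q⁴, p²q⁵, p³q², p³q³, p³q⁴, p³q⁵}.
No further products give new elements, so |G| = 24.

Answer: 24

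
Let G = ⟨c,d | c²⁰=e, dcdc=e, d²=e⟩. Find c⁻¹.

The order of c is 20 (smallest k with cᵏ = e), so c⁻¹ = c¹⁹ = c¹⁹.
Check: c · (c¹⁹) → c · c¹⁹ = e, giving e as required.

Answer: c¹⁹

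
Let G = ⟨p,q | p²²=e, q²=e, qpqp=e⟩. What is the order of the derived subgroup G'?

G' = [G, G] is generated by all commutators. The generator-pair commutators are: [p, q] = p².
The subgroup they normally generate is {e, p², p⁴, p⁶, p⁸, p¹⁰, p¹², p¹⁴, p¹⁶, p¹⁸, p²⁰}, of order 11.
Check: |G/G'| = 44/11 = 4 is the order of the abelianisation.

Answer: 11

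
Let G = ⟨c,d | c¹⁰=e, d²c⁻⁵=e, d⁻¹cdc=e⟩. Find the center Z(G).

An element z ∈ Z(G) iff z commutes with every generator.
For example c⁵ is central: (c⁵)·c = c⁶ = c·(c⁵); (c⁵)·d = d⁻¹ = d·(c⁵).
Whereas c ∉ Z(G) since c·d = cd ≠ c⁴d⁻¹ = d·c.
Checking each of the 20 elements this way gives Z(G) = {e, c⁵}, of order 2.

Answer: {e, c⁵}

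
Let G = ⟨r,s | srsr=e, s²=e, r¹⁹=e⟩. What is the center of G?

An element z ∈ Z(G) iff z commutes with every generator.
For example e is central: e·r = r = r·e; e·s = s = s·e.
Whereas r ∉ Z(G) since r·s = rs ≠ r¹⁸s = s·r.
Checking each of the 38 elements this way gives Z(G) = {e}, of order 1.

Answer: {e}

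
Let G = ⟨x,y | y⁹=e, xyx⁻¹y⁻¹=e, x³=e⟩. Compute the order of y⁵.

Compute successive powers until reaching e:
  (y⁵)¹ = y⁵, (y⁵)² = y, (y⁵)³ = y⁶, (y⁵)⁴ = y², (y⁵)⁵ = y⁷, (y⁵)⁶ = y³, (y⁵)⁷ = y⁸, (y⁵)⁸ = y⁴, (y⁵)⁹ = e.
The smallest positive k with (y⁵)ᵏ = e is 9.

Answer: 9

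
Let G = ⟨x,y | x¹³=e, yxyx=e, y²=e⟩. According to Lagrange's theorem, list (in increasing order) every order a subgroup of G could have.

|G| = 26 = 2 · 13. By Lagrange's theorem the order of any subgroup divides 26; the divisors of 26 are 1, 2, 13, 26.

Answer: 1, 2, 13, 26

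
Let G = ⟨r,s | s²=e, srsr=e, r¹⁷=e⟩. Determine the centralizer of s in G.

⟨s⟩ ⊆ C_G(s) since powers of s commute with s; so |C_G(s)| ≥ |⟨s⟩| = 2.
By orbit–stabilizer, |C_G(s)| = |G| / |conj. class of s| = 34 / 17 = 2.
The 2 elements commuting with s are {e, s}.

Answer: {e, s}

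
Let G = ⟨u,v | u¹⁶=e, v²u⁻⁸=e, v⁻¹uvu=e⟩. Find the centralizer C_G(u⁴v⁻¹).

⟨u⁴v⁻¹⟩ ⊆ C_G(u⁴v⁻¹) since powers of u⁴v⁻¹ commute with u⁴v⁻¹; so |C_G(u⁴v⁻¹)| ≥ |⟨u⁴v⁻¹⟩| = 4.
By orbit–stabilizer, |C_G(u⁴v⁻¹)| = |G| / |conj. class of u⁴v⁻¹| = 32 / 8 = 4.
The 4 elements commuting with u⁴v⁻¹ are {e, u⁸, u⁴v, u⁴v⁻¹}.

Answer: {e, u⁸, u⁴v, u⁴v⁻¹}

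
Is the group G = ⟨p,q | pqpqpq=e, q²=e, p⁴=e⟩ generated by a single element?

Every cyclic group is abelian. But p·q = pq while q·p = qp, so p·q ≠ q·p and G is not abelian. Hence G is not cyclic.

Answer: No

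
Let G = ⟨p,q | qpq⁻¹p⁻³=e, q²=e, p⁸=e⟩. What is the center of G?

An element z ∈ Z(G) iff z commutes with every generator.
For example p⁴ is central: (p⁴)·p = p⁵ = p·(p⁴); (p⁴)·q = p⁴q = q·(p⁴).
Whereas p ∉ Z(G) since p·q = pq ≠ p³q = q·p.
Checking each of the 16 elements this way gives Z(G) = {e, p⁴}, of order 2.

Answer: {e, p⁴}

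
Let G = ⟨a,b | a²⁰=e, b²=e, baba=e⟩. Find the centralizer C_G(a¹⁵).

⟨a¹⁵⟩ ⊆ C_G(a¹⁵) since powers of a¹⁵ commute with a¹⁵; so |C_G(a¹⁵)| ≥ |⟨a¹⁵⟩| = 4.
By orbit–stabilizer, |C_G(a¹⁵)| = |G| / |conj. class of a¹⁵| = 40 / 2 = 20.
The 20 elements commuting with a¹⁵ are {e, a, a², a³, a⁴, a⁵, a⁶, a⁷, a⁸, a⁹, a¹⁰, a¹¹, a¹², a¹³, a¹⁴, a¹⁵, a¹⁶, a¹⁷, a¹⁸, a¹⁹}.

Answer: {e, a, a², a³, a⁴, a⁵, a⁶, a⁷, a⁸, a⁹, a¹⁰, a¹¹, a¹², a¹³, a¹⁴, a¹⁵, a¹⁶, a¹⁷, a¹⁸, a¹⁹}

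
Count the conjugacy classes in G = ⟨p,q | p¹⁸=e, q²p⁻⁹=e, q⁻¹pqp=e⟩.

The conjugacy classes (representative and size) are:
  [e] (size 1), [p¹⁷] (size 2), [p¹⁶] (size 2), [p³] (size 2), [p¹⁴] (size 2), [p¹³] (size 2), [p¹²] (size 2), [p¹¹] (size 2), [p¹⁰] (size 2), [p⁹] (size 1), [p⁸q] (size 9), [pq] (size 9).
Class equation: 1 + 2 + 2 + 2 + 2 + 2 + 2 + 2 + 2 + 1 + 9 + 9 = 36 = |G|. So G has 12 conjugacy classes.

Answer: 12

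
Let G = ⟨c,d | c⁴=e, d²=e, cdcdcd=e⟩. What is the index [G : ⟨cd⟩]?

First find ord(cd) by computing successive powers:
  (cd)¹ = cd, (cd)² = dc³, (cd)³ = e.
So |⟨cd⟩| = ord(cd) = 3. With |G| = 24, by Lagrange [G : ⟨cd⟩] = 24/3 = 8.

Answer: 8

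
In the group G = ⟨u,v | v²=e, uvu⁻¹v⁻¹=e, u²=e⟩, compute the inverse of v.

The order of v is 2 (smallest k with vᵏ = e), so v⁻¹ = v¹ = v.
Check: v · v → v · v = e, giving e as required.

Answer: v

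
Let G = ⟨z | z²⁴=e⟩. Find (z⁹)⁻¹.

The order of (z⁹) is 8 (smallest k with (z⁹)ᵏ = e), so (z⁹)⁻¹ = (z⁹)⁷ = z¹⁵.
Check: (z⁹) · (z¹⁵) → (z⁹) · z¹⁵ = e, giving e as required.

Answer: z¹⁵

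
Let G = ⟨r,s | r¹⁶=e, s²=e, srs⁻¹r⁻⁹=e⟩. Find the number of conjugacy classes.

The conjugacy classes (representative and size) are:
  [e] (size 1), [r⁹] (size 2), [r²] (size 1), [r³] (size 2), [r⁴] (size 1), [r¹³] (size 2), [r⁶] (size 1), [r¹⁵] (size 2), [r⁸] (size 1), [r¹⁰] (size 1), [r¹²] (size 1), [r¹⁴] (size 1), [s] (size 2), [rs] (size 2), [r²s] (size 2), [r¹¹s] (size 2), [r⁴s] (size 2), [r¹³s] (size 2), [r¹⁴s] (size 2), [r¹⁵s] (size 2).
Class equation: 1 + 2 + 1 + 2 + 1 + 2 + 1 + 2 + 1 + 1 + 1 + 1 + 2 + 2 + 2 + 2 + 2 + 2 + 2 + 2 = 32 = |G|. So G has 20 conjugacy classes.

Answer: 20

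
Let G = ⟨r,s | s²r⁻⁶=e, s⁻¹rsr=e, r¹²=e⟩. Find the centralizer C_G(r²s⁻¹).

⟨r²s⁻¹⟩ ⊆ C_G(r²s⁻¹) since powers of r²s⁻¹ commute with r²s⁻¹; so |C_G(r²s⁻¹)| ≥ |⟨r²s⁻¹⟩| = 4.
By orbit–stabilizer, |C_G(r²s⁻¹)| = |G| / |conj. class of r²s⁻¹| = 24 / 6 = 4.
The 4 elements commuting with r²s⁻¹ are {e, r⁶, r²s, r²s⁻¹}.

Answer: {e, r⁶, r²s, r²s⁻¹}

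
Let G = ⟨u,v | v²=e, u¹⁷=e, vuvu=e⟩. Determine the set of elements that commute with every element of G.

An element z ∈ Z(G) iff z commutes with every generator.
For example e is central: e·u = u = u·e; e·v = v = v·e.
Whereas u ∉ Z(G) since u·v = uv ≠ u¹⁶v = v·u.
Checking each of the 34 elements this way gives Z(G) = {e}, of order 1.

Answer: {e}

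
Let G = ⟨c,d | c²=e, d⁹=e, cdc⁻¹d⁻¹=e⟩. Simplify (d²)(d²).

Compute (d²) · (d²) by multiplying left to right and reducing via the relations at each step:
  (d²) · d² = d⁴

Answer: d⁴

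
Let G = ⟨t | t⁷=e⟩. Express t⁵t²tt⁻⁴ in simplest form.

Multiply left to right, reducing at each step:
  (t⁵) · t² = e
  e · t = t
  t · t⁻⁴ = t⁴

Answer: t⁴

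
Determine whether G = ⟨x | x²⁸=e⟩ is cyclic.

|G| = 28. The element x has order 28 (its powers give 28 distinct elements), so ⟨x⟩ = G and G is cyclic.

Answer: Yes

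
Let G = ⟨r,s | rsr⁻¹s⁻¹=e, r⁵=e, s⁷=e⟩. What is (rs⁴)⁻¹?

The order of (rs⁴) is 35 (smallest k with (rs⁴)ᵏ = e), so (rs⁴)⁻¹ = (rs⁴)³⁴ = r⁴s³.
Check: (rs⁴) · (r⁴s³) → (rs⁴) · r⁴ = s⁴;   (s⁴) · s³ = e, giving e as required.

Answer: r⁴s³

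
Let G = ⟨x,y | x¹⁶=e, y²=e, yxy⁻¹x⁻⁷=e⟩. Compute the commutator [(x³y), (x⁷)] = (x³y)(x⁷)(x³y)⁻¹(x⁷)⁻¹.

[(x³y), (x⁷)] = (x³y)·(x⁷)·(x³y)⁻¹·(x⁷)⁻¹.
  (x³y) · (x⁷) = x⁴y
  (x⁴y) · (x¹¹y) = x
  x · (x⁹) = x¹⁰

Answer: x¹⁰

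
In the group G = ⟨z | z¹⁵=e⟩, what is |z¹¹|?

Compute successive powers until reaching e:
  (z¹¹)¹ = z¹¹, (z¹¹)² = z⁷, (z¹¹)³ = z³, (z¹¹)⁴ = z¹⁴, (z¹¹)⁵ = z¹⁰, (z¹¹)⁶ = z⁶, (z¹¹)⁷ = z², (z¹¹)⁸ = z¹³, (z¹¹)⁹ = z⁹, (z¹¹)¹⁰ = z⁵, (z¹¹)¹¹ = z, (z¹¹)¹² = z¹², (z¹¹)¹³ = z⁸, (z¹¹)¹⁴ = z⁴, (z¹¹)¹⁵ = e.
The smallest positive k with (z¹¹)ᵏ = e is 15.

Answer: 15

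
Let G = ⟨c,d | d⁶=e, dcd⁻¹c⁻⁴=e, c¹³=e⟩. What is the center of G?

An element z ∈ Z(G) iff z commutes with every generator.
For example e is central: e·c = c = c·e; e·d = d = d·e.
Whereas c ∉ Z(G) since c·d = cd ≠ c⁴d = d·c.
Checking each of the 78 elements this way gives Z(G) = {e}, of order 1.

Answer: {e}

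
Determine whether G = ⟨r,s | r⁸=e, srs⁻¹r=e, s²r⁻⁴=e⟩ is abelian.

r·s = rs but s·r = r³s⁻¹, so r·s ≠ s·r and G is not abelian.

Answer: No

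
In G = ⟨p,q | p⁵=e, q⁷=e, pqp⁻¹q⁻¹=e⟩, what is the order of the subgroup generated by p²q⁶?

|⟨p²q⁶⟩| equals the order of p²q⁶. Compute successive powers until reaching e:
  (p²q⁶)¹ = p²q⁶, (p²q⁶)² = p⁴q⁵, (p²q⁶)³ = pq⁴, (p²q⁶)⁴ = p³q³, (p²q⁶)⁵ = q², (p²q⁶)⁶ = p²q, (p²q⁶)⁷ = p⁴, (p²q⁶)⁸ = pq⁶, (p²q⁶)⁹ = p³q⁵, (p²q⁶)¹⁰ = q⁴, (p²q⁶)¹¹ = p²q³, (p²q⁶)¹² = p⁴q², (p²q⁶)¹³ = pq, (p²q⁶)¹⁴ = p³, (p²q⁶)¹⁵ = q⁶, (p²q⁶)¹⁶ = p²q⁵, (p²q⁶)¹⁷ = p⁴q⁴, (p²q⁶)¹⁸ = pq³, (p²q⁶)¹⁹ = p³q², (p²q⁶)²⁰ = q, (p²q⁶)²¹ = p², (p²q⁶)²² = p⁴q⁶, (p²q⁶)²³ = pq⁵, (p²q⁶)²⁴ = p³q⁴, (p²q⁶)²⁵ = q³, (p²q⁶)²⁶ = p²q², (p²q⁶)²⁷ = p⁴q, (p²q⁶)²⁸ = p, (p²q⁶)²⁹ = p³q⁶, (p²q⁶)³⁰ = q⁵, (p²q⁶)³¹ = p²q⁴, (p²q⁶)³² = p⁴q³, (p²q⁶)³³ = pq², (p²q⁶)³⁴ = p³q, (p²q⁶)³⁵ = e.
The smallest positive k with (p²q⁶)ᵏ = e is 35, so |⟨p²q⁶⟩| = 35.

Answer: 35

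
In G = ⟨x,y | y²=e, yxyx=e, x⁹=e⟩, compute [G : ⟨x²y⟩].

First find ord(x²y) by computing successive powers:
  (x²y)¹ = x²y, (x²y)² = e.
So |⟨x²y⟩| = ord(x²y) = 2. With |G| = 18, by Lagrange [G : ⟨x²y⟩] = 18/2 = 9.

Answer: 9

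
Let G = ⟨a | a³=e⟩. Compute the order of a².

Compute successive powers until reaching e:
  (a²)¹ = a², (a²)² = a, (a²)³ = e.
The smallest positive k with (a²)ᵏ = e is 3.

Answer: 3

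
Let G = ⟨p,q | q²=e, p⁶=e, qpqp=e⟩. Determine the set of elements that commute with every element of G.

An element z ∈ Z(G) iff z commutes with every generator.
For example p³ is central: (p³)·p = p⁴ = p·(p³); (p³)·q = p³q = q·(p³).
Whereas p ∉ Z(G) since p·q = pq ≠ p⁵q = q·p.
Checking each of the 12 elements this way gives Z(G) = {e, p³}, of order 2.

Answer: {e, p³}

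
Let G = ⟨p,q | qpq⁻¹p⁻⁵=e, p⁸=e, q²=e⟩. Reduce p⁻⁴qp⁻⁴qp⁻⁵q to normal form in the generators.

Multiply left to right, reducing at each step:
  (p⁴) · q = p⁴q
  (p⁴q) · p⁻⁴ = q
  q · q = e
  e · p⁻⁵ = p³
  (p³) · q = p³q

Answer: p³q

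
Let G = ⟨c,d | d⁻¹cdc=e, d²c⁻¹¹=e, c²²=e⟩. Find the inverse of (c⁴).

The order of (c⁴) is 11 (smallest k with (c⁴)ᵏ = e), so (c⁴)⁻¹ = (c⁴)¹⁰ = c¹⁸.
Check: (c⁴) · (c¹⁸) → (c⁴) · c¹⁸ = e, giving e as required.

Answer: c¹⁸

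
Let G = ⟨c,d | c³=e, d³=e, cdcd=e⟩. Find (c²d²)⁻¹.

The order of (c²d²) is 2 (smallest k with (c²d²)ᵏ = e), so (c²d²)⁻¹ = (c²d²)¹ = c²d².
Check: (c²d²) · (c²d²) → (c²d²) · c² = d;   d · d² = e, giving e as required.

Answer: c²d²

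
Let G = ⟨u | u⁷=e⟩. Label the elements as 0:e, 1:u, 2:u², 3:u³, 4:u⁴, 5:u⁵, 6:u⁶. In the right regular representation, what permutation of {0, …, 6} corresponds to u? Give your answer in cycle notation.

(0 1 2 3 4 5 6)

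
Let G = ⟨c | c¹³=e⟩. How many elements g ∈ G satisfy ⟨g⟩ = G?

G is cyclic of order 13. An element generates G iff its order is 13, and a cyclic group of order 13 has exactly φ(13) = 12 such elements.

Answer: 12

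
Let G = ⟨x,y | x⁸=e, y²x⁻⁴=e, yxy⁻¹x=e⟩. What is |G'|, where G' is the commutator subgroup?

G' = [G, G] is generated by all commutators. The generator-pair commutators are: [x, y] = x².
The subgroup they normally generate is {e, x², x⁴, x⁶}, of order 4.
Check: |G/G'| = 16/4 = 4 is the order of the abelianisation.

Answer: 4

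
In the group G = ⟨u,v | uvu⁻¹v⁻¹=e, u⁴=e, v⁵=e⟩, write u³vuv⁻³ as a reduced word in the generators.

Multiply left to right, reducing at each step:
  (u³) · v = u³v
  (u³v) · u = v
  v · v⁻³ = v³

Answer: v³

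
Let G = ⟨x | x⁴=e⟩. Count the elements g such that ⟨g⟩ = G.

G is cyclic of order 4. An element generates G iff its order is 4, and a cyclic group of order 4 has exactly φ(4) = 2 such elements.

Answer: 2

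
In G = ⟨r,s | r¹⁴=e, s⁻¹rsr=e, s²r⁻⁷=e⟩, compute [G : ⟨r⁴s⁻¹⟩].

First find ord(r⁴s⁻¹) by computing successive powers:
  (r⁴s⁻¹)¹ = r⁴s⁻¹, (r⁴s⁻¹)² = r⁷, (r⁴s⁻¹)³ = r⁴s, (r⁴s⁻¹)⁴ = e.
So |⟨r⁴s⁻¹⟩| = ord(r⁴s⁻¹) = 4. With |G| = 28, by Lagrange [G : ⟨r⁴s⁻¹⟩] = 28/4 = 7.

Answer: 7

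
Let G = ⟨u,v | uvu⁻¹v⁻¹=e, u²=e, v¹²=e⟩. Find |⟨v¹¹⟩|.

|⟨v¹¹⟩| equals the order of v¹¹. Compute successive powers until reaching e:
  (v¹¹)¹ = v¹¹, (v¹¹)² = v¹⁰, (v¹¹)³ = v⁹, (v¹¹)⁴ = v⁸, (v¹¹)⁵ = v⁷, (v¹¹)⁶ = v⁶, (v¹¹)⁷ = v⁵, (v¹¹)⁸ = v⁴, (v¹¹)⁹ = v³, (v¹¹)¹⁰ = v², (v¹¹)¹¹ = v, (v¹¹)¹² = e.
The smallest positive k with (v¹¹)ᵏ = e is 12, so |⟨v¹¹⟩| = 12.

Answer: 12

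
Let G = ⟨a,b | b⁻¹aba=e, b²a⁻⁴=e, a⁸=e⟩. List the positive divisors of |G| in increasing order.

|G| = 16 = 2⁴. By Lagrange's theorem the order of any subgroup divides 16; the divisors of 16 are 1, 2, 4, 8, 16.

Answer: 1, 2, 4, 8, 16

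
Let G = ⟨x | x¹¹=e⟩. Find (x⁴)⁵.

Compute successive powers of (x⁴), reducing at each step:
  (x⁴)²: (x⁴) · x⁴ = x⁸
  (x⁴)³: (x⁸) · x⁴ = x
  (x⁴)⁴: x · x⁴ = x⁵
  (x⁴)⁵: (x⁵) · x⁴ = x⁹

Answer: x⁹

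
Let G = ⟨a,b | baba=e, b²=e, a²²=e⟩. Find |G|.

Enumerate words in the generators, reducing via the relations: the distinct elements are
  {a, b, e, ab, a², a³, a⁴, a⁵, a⁶, a⁷, a⁸, a⁹, a²b, a²¹, a²⁰, a³b, a¹², a¹³, a¹¹, a¹⁰, a¹⁴, a¹⁵, a¹⁶, a¹⁷, a¹⁸, a¹⁹, a⁴b, a⁵b, a⁶b, a⁷b, a⁸b, a⁹b, a²¹b, a²⁰b, a¹²b, a¹³b, a¹¹b, a¹⁰b, a¹⁴b, a¹⁵b, a¹⁶b, a¹⁷b, a¹⁸b, a¹⁹b}.
No further products give new elements, so |G| = 44.

Answer: 44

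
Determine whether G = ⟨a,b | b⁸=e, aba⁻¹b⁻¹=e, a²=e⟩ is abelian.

Each pair of generators commutes: a·b = ab = b·a. Since the generators pairwise commute, every element of G commutes with every other, so G is abelian.

Answer: Yes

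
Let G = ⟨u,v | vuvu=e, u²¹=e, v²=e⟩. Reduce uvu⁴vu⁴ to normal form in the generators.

Multiply left to right, reducing at each step:
  u · v = uv
  (uv) · u⁴ = u¹⁸v
  (u¹⁸v) · v = u¹⁸
  (u¹⁸) · u⁴ = u

Answer: u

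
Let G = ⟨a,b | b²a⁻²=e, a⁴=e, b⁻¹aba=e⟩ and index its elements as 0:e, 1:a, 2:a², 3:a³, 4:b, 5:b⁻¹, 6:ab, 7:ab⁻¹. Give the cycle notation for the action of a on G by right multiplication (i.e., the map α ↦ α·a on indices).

(0 1 2 3)(4 7 5 6)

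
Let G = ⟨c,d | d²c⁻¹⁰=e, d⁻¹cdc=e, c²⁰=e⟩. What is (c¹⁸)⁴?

Compute successive powers of (c¹⁸), reducing at each step:
  (c¹⁸)²: (c¹⁸) · c¹⁸ = c¹⁶
  (c¹⁸)³: (c¹⁶) · c¹⁸ = c¹⁴
  (c¹⁸)⁴: (c¹⁴) · c¹⁸ = c¹²

Answer: c¹²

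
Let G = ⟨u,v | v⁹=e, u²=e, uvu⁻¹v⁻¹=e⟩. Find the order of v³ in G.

Compute successive powers until reaching e:
  (v³)¹ = v³, (v³)² = v⁶, (v³)³ = e.
The smallest positive k with (v³)ᵏ = e is 3.

Answer: 3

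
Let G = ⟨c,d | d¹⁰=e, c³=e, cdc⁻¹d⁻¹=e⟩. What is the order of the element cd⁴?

Compute successive powers until reaching e:
  (cd⁴)¹ = cd⁴, (cd⁴)² = c²d⁸, (cd⁴)³ = d², (cd⁴)⁴ = cd⁶, (cd⁴)⁵ = c², (cd⁴)⁶ = d⁴, (cd⁴)⁷ = cd⁸, (cd⁴)⁸ = c²d², (cd⁴)⁹ = d⁶, (cd⁴)¹⁰ = c, (cd⁴)¹¹ = c²d⁴, (cd⁴)¹² = d⁸, (cd⁴)¹³ = cd², (cd⁴)¹⁴ = c²d⁶, (cd⁴)¹⁵ = e.
The smallest positive k with (cd⁴)ᵏ = e is 15.

Answer: 15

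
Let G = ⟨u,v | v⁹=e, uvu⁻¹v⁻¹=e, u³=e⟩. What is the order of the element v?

Compute successive powers until reaching e:
  v¹ = v, v² = v², v³ = v³, v⁴ = v⁴, v⁵ = v⁵, v⁶ = v⁶, v⁷ = v⁷, v⁸ = v⁸, v⁹ = e.
The smallest positive k with vᵏ = e is 9.

Answer: 9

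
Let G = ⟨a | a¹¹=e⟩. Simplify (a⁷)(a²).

Compute (a⁷) · (a²) by multiplying left to right and reducing via the relations at each step:
  (a⁷) · a² = a⁹

Answer: a⁹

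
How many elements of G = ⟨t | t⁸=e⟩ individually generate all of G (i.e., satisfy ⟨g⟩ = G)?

G is cyclic of order 8. An element generates G iff its order is 8, and a cyclic group of order 8 has exactly φ(8) = 4 such elements.

Answer: 4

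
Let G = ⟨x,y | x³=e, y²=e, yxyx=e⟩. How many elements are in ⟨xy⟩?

|⟨xy⟩| equals the order of xy. Compute successive powers until reaching e:
  (xy)¹ = xy, (xy)² = e.
The smallest positive k with (xy)ᵏ = e is 2, so |⟨xy⟩| = 2.

Answer: 2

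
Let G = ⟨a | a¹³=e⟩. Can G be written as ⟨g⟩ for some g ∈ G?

|G| = 13. The element a has order 13 (its powers give 13 distinct elements), so ⟨a⟩ = G and G is cyclic.

Answer: Yes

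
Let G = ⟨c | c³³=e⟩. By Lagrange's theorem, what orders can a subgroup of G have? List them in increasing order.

|G| = 33 = 3 · 11. By Lagrange's theorem the order of any subgroup divides 33; the divisors of 33 are 1, 3, 11, 33.

Answer: 1, 3, 11, 33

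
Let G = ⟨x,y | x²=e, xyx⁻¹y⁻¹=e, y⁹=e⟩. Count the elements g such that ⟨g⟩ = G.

G is cyclic of order 18. An element generates G iff its order is 18, and a cyclic group of order 18 has exactly φ(18) = 6 such elements.

Answer: 6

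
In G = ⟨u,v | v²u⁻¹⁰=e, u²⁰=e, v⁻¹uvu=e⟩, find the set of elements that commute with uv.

⟨uv⟩ ⊆ C_G(uv) since powers of uv commute with uv; so |C_G(uv)| ≥ |⟨uv⟩| = 4.
By orbit–stabilizer, |C_G(uv)| = |G| / |conj. class of uv| = 40 / 10 = 4.
The 4 elements commuting with uv are {e, u¹⁰, uv, uv⁻¹}.

Answer: {e, u¹⁰, uv, uv⁻¹}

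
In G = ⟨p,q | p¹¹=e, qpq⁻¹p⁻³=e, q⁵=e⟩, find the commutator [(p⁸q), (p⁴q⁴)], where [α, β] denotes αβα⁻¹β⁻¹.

[(p⁸q), (p⁴q⁴)] = (p⁸q)·(p⁴q⁴)·(p⁸q)⁻¹·(p⁴q⁴)⁻¹.
  (p⁸q) · (p⁴q⁴) = p⁹
  (p⁹) · (pq⁴) = p¹⁰q⁴
  (p¹⁰q⁴) · (p¹⁰q) = p⁶

Answer: p⁶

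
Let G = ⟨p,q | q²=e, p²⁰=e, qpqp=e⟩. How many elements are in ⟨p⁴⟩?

|⟨p⁴⟩| equals the order of p⁴. Compute successive powers until reaching e:
  (p⁴)¹ = p⁴, (p⁴)² = p⁸, (p⁴)³ = p¹², (p⁴)⁴ = p¹⁶, (p⁴)⁵ = e.
The smallest positive k with (p⁴)ᵏ = e is 5, so |⟨p⁴⟩| = 5.

Answer: 5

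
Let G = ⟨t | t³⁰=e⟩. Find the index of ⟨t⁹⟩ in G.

First find ord(t⁹) by computing successive powers:
  (t⁹)¹ = t⁹, (t⁹)² = t¹⁸, (t⁹)³ = t²⁷, (t⁹)⁴ = t⁶, (t⁹)⁵ = t¹⁵, (t⁹)⁶ = t²⁴, (t⁹)⁷ = t³, (t⁹)⁸ = t¹², (t⁹)⁹ = t²¹, (t⁹)¹⁰ = e.
So |⟨t⁹⟩| = ord(t⁹) = 10. With |G| = 30, by Lagrange [G : ⟨t⁹⟩] = 30/10 = 3.

Answer: 3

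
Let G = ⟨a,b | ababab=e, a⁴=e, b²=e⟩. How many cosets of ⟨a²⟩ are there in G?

First find ord(a²) by computing successive powers:
  (a²)¹ = a², (a²)² = e.
So |⟨a²⟩| = ord(a²) = 2. With |G| = 24, by Lagrange [G : ⟨a²⟩] = 24/2 = 12.

Answer: 12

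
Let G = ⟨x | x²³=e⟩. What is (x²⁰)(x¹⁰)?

Compute (x²⁰) · (x¹⁰) by multiplying left to right and reducing via the relations at each step:
  (x²⁰) · x¹⁰ = x⁷

Answer: x⁷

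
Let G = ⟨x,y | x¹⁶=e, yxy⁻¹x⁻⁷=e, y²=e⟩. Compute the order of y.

Compute successive powers until reaching e:
  y¹ = y, y² = e.
The smallest positive k with yᵏ = e is 2.

Answer: 2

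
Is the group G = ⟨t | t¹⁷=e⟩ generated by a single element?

|G| = 17. The element t has order 17 (its powers give 17 distinct elements), so ⟨t⟩ = G and G is cyclic.

Answer: Yes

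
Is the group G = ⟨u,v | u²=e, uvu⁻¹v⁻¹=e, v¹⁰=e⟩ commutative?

Each pair of generators commutes: u·v = uv = v·u. Since the generators pairwise commute, every element of G commutes with every other, so G is abelian.

Answer: Yes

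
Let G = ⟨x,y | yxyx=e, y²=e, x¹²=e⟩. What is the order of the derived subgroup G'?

G' = [G, G] is generated by all commutators. The generator-pair commutators are: [x, y] = x².
The subgroup they normally generate is {e, x², x⁴, x⁶, x⁸, x¹⁰}, of order 6.
Check: |G/G'| = 24/6 = 4 is the order of the abelianisation.

Answer: 6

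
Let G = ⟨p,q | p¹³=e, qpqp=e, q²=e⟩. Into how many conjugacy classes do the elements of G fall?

The conjugacy classes (representative and size) are:
  [e] (size 1), [p¹²] (size 2), [p¹¹] (size 2), [p³] (size 2), [p⁴] (size 2), [p⁸] (size 2), [p⁶] (size 2), [q] (size 13).
Class equation: 1 + 2 + 2 + 2 + 2 + 2 + 2 + 13 = 26 = |G|. So G has 8 conjugacy classes.

Answer: 8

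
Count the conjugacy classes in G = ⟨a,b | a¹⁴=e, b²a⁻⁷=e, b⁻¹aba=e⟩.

The conjugacy classes (representative and size) are:
  [e] (size 1), [a¹³] (size 2), [a¹²] (size 2), [a¹¹] (size 2), [a⁴] (size 2), [a⁵] (size 2), [a⁸] (size 2), [a⁷] (size 1), [a⁵b⁻¹] (size 7), [a⁵b] (size 7).
Class equation: 1 + 2 + 2 + 2 + 2 + 2 + 2 + 1 + 7 + 7 = 28 = |G|. So G has 10 conjugacy classes.

Answer: 10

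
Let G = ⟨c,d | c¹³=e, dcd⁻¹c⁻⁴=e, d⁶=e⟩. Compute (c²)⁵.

Compute successive powers of (c²), reducing at each step:
  (c²)²: (c²) · c² = c⁴
  (c²)³: (c⁴) · c² = c⁶
  (c²)⁴: (c⁶) · c² = c⁸
  (c²)⁵: (c⁸) · c² = c¹⁰

Answer: c¹⁰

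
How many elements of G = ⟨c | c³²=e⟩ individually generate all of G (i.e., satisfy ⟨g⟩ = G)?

G is cyclic of order 32. An element generates G iff its order is 32, and a cyclic group of order 32 has exactly φ(32) = 16 such elements.

Answer: 16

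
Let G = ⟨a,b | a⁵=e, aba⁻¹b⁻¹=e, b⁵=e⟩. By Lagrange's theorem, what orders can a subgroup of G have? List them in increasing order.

|G| = 25 = 5². By Lagrange's theorem the order of any subgroup divides 25; the divisors of 25 are 1, 5, 25.

Answer: 1, 5, 25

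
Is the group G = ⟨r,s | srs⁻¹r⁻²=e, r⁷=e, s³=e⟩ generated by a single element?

Every cyclic group is abelian. But r·s = rs while s·r = r²s, so r·s ≠ s·r and G is not abelian. Hence G is not cyclic.

Answer: No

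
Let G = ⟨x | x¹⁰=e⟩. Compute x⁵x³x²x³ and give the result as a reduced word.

Multiply left to right, reducing at each step:
  (x⁵) · x³ = x⁸
  (x⁸) · x² = e
  e · x³ = x³

Answer: x³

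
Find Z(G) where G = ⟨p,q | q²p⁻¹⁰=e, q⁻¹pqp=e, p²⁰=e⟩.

An element z ∈ Z(G) iff z commutes with every generator.
For example p¹⁰ is central: (p¹⁰)·p = p¹¹ = p·(p¹⁰); (p¹⁰)·q = q⁻¹ = q·(p¹⁰).
Whereas p ∉ Z(G) since p·q = pq ≠ p⁹q⁻¹ = q·p.
Checking each of the 40 elements this way gives Z(G) = {e, p¹⁰}, of order 2.

Answer: {e, p¹⁰}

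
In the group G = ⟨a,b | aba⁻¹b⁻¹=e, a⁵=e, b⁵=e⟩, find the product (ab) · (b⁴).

Compute (ab) · (b⁴) by multiplying left to right and reducing via the relations at each step:
  (ab) · b⁴ = a

Answer: a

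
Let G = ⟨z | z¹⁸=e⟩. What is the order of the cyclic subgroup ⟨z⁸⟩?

|⟨z⁸⟩| equals the order of z⁸. Compute successive powers until reaching e:
  (z⁸)¹ = z⁸, (z⁸)² = z¹⁶, (z⁸)³ = z⁶, (z⁸)⁴ = z¹⁴, (z⁸)⁵ = z⁴, (z⁸)⁶ = z¹², (z⁸)⁷ = z², (z⁸)⁸ = z¹⁰, (z⁸)⁹ = e.
The smallest positive k with (z⁸)ᵏ = e is 9, so |⟨z⁸⟩| = 9.

Answer: 9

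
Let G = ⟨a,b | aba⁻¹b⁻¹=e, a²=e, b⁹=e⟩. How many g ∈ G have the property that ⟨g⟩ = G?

G is cyclic of order 18. An element generates G iff its order is 18, and a cyclic group of order 18 has exactly φ(18) = 6 such elements.

Answer: 6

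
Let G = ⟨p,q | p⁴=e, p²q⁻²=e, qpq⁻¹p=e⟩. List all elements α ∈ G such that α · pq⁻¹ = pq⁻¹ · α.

⟨pq⁻¹⟩ ⊆ C_G(pq⁻¹) since powers of pq⁻¹ commute with pq⁻¹; so |C_G(pq⁻¹)| ≥ |⟨pq⁻¹⟩| = 4.
By orbit–stabilizer, |C_G(pq⁻¹)| = |G| / |conj. class of pq⁻¹| = 8 / 2 = 4.
The 4 elements commuting with pq⁻¹ are {e, p², pq⁻¹, pq}.

Answer: {e, p², pq⁻¹, pq}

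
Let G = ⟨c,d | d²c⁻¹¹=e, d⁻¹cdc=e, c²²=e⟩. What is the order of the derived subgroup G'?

G' = [G, G] is generated by all commutators. The generator-pair commutators are: [c, d] = c².
The subgroup they normally generate is {e, c², c⁴, c⁶, c⁸, c¹⁰, c¹², c¹⁴, c¹⁶, c¹⁸, c²⁰}, of order 11.
Check: |G/G'| = 44/11 = 4 is the order of the abelianisation.

Answer: 11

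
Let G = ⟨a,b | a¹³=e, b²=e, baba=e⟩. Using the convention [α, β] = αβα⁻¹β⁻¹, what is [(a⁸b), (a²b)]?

[(a⁸b), (a²b)] = (a⁸b)·(a²b)·(a⁸b)⁻¹·(a²b)⁻¹.
  (a⁸b) · (a²b) = a⁶
  (a⁶) · (a⁸b) = ab
  (ab) · (a²b) = a¹²

Answer: a¹²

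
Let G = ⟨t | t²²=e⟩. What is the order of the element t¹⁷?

Compute successive powers until reaching e:
  (t¹⁷)¹ = t¹⁷, (t¹⁷)² = t¹², (t¹⁷)³ = t⁷, (t¹⁷)⁴ = t², (t¹⁷)⁵ = t¹⁹, (t¹⁷)⁶ = t¹⁴, (t¹⁷)⁷ = t⁹, (t¹⁷)⁸ = t⁴, (t¹⁷)⁹ = t²¹, (t¹⁷)¹⁰ = t¹⁶, (t¹⁷)¹¹ = t¹¹, (t¹⁷)¹² = t⁶, (t¹⁷)¹³ = t, (t¹⁷)¹⁴ = t¹⁸, (t¹⁷)¹⁵ = t¹³, (t¹⁷)¹⁶ = t⁸, (t¹⁷)¹⁷ = t³, (t¹⁷)¹⁸ = t²⁰, (t¹⁷)¹⁹ = t¹⁵, (t¹⁷)²⁰ = t¹⁰, (t¹⁷)²¹ = t⁵, (t¹⁷)²² = e.
The smallest positive k with (t¹⁷)ᵏ = e is 22.

Answer: 22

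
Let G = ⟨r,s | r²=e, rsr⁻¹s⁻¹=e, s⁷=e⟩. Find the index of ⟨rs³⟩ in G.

First find ord(rs³) by computing successive powers:
  (rs³)¹ = rs³, (rs³)² = s⁶, (rs³)³ = rs², (rs³)⁴ = s⁵, (rs³)⁵ = rs, (rs³)⁶ = s⁴, (rs³)⁷ = r, (rs³)⁸ = s³, (rs³)⁹ = rs⁶, (rs³)¹⁰ = s², (rs³)¹¹ = rs⁵, (rs³)¹² = s, (rs³)¹³ = rs⁴, (rs³)¹⁴ = e.
So |⟨rs³⟩| = ord(rs³) = 14. With |G| = 14, by Lagrange [G : ⟨rs³⟩] = 14/14 = 1.

Answer: 1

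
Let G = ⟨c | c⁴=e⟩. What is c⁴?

Compute successive powers of c, reducing at each step:
  c²: c · c = c²
  c³: (c²) · c = c³
  c⁴: (c³) · c = e

Answer: e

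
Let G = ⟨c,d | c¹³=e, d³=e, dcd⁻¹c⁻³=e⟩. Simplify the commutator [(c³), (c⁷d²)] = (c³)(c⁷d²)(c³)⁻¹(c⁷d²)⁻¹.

[(c³), (c⁷d²)] = (c³)·(c⁷d²)·(c³)⁻¹·(c⁷d²)⁻¹.
  (c³) · (c⁷d²) = c¹⁰d²
  (c¹⁰d²) · (c¹⁰) = c⁹d²
  (c⁹d²) · (c⁵d) = c²

Answer: c²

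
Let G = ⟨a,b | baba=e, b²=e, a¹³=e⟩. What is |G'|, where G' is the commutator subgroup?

G' = [G, G] is generated by all commutators. The generator-pair commutators are: [a, b] = a².
The subgroup they normally generate is {e, a, a², a³, a⁴, a⁵, a⁶, a⁷, a⁸, a⁹, a¹⁰, a¹¹, a¹²}, of order 13.
Check: |G/G'| = 26/13 = 2 is the order of the abelianisation.

Answer: 13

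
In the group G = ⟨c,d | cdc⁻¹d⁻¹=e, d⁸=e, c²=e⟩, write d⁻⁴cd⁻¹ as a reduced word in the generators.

Multiply left to right, reducing at each step:
  (d⁴) · c = cd⁴
  (cd⁴) · d⁻¹ = cd³

Answer: cd³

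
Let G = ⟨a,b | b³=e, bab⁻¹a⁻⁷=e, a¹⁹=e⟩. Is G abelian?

a·b = ab but b·a = a⁷b, so a·b ≠ b·a and G is not abelian.

Answer: No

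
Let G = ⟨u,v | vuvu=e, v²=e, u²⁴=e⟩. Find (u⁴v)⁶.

Compute successive powers of (u⁴v), reducing at each step:
  (u⁴v)²: (u⁴v) · u⁴ = v;   v · v = e
  (u⁴v)³: e · u⁴ = u⁴;   (u⁴) · v = u⁴v
  (u⁴v)⁴: (u⁴v) · u⁴ = v;   v · v = e
  (u⁴v)⁵: e · u⁴ = u⁴;   (u⁴) · v = u⁴v
  (u⁴v)⁶: (u⁴v) · u⁴ = v;   v · v = e

Answer: e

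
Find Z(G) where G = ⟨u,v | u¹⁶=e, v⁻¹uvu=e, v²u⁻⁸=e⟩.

An element z ∈ Z(G) iff z commutes with every generator.
For example u⁸ is central: (u⁸)·u = u⁹ = u·(u⁸); (u⁸)·v = v⁻¹ = v·(u⁸).
Whereas u ∉ Z(G) since u·v = uv ≠ u⁷v⁻¹ = v·u.
Checking each of the 32 elements this way gives Z(G) = {e, u⁸}, of order 2.

Answer: {e, u⁸}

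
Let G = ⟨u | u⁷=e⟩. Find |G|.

G is generated by a single element, so G is cyclic. The relator gives u⁷ = e and no smaller power is forced to be e, so the 7 powers {e, u, u², u³, u⁴, u⁵, u⁶} are distinct. Hence |G| = 7.

Answer: 7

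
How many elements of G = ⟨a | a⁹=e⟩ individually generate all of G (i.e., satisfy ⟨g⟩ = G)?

G is cyclic of order 9. An element generates G iff its order is 9, and a cyclic group of order 9 has exactly φ(9) = 6 such elements.

Answer: 6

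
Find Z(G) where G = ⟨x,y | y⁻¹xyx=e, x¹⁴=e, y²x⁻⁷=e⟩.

An element z ∈ Z(G) iff z commutes with every generator.
For example x⁷ is central: (x⁷)·x = x⁸ = x·(x⁷); (x⁷)·y = y⁻¹ = y·(x⁷).
Whereas x ∉ Z(G) since x·y = xy ≠ x⁶y⁻¹ = y·x.
Checking each of the 28 elements this way gives Z(G) = {e, x⁷}, of order 2.

Answer: {e, x⁷}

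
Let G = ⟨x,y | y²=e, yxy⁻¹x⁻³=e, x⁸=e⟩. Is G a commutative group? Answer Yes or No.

x·y = xy but y·x = x³y, so x·y ≠ y·x and G is not abelian.

Answer: No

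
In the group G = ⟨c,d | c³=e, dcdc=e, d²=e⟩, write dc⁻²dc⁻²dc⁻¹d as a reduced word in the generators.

Multiply left to right, reducing at each step:
  d · c⁻² = c²d
  (c²d) · d = c²
  (c²) · c⁻² = e
  e · d = d
  d · c⁻¹ = cd
  (cd) · d = c

Answer: c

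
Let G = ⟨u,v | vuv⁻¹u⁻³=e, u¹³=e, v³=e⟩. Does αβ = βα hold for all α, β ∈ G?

u·v = uv but v·u = u³v, so u·v ≠ v·u and G is not abelian.

Answer: No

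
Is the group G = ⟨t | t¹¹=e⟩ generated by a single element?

|G| = 11. The element t has order 11 (its powers give 11 distinct elements), so ⟨t⟩ = G and G is cyclic.

Answer: Yes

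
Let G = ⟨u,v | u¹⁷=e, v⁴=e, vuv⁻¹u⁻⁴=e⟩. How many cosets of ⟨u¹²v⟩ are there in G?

First find ord(u¹²v) by computing successive powers:
  (u¹²v)¹ = u¹²v, (u¹²v)² = u⁹v², (u¹²v)³ = u¹⁴v³, (u¹²v)⁴ = e.
So |⟨u¹²v⟩| = ord(u¹²v) = 4. With |G| = 68, by Lagrange [G : ⟨u¹²v⟩] = 68/4 = 17.

Answer: 17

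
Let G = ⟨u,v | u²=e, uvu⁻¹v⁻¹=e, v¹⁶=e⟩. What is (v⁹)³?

Compute successive powers of (v⁹), reducing at each step:
  (v⁹)²: (v⁹) · v⁹ = v²
  (v⁹)³: (v²) · v⁹ = v¹¹

Answer: v¹¹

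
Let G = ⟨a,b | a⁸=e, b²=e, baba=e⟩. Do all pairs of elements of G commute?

a·b = ab but b·a = a⁷b, so a·b ≠ b·a and G is not abelian.

Answer: No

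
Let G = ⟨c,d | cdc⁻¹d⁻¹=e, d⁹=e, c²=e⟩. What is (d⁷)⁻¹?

The order of (d⁷) is 9 (smallest k with (d⁷)ᵏ = e), so (d⁷)⁻¹ = (d⁷)⁸ = d².
Check: (d⁷) · (d²) → (d⁷) · d² = e, giving e as required.

Answer: d²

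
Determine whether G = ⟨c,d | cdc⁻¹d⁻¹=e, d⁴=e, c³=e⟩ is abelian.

Each pair of generators commutes: c·d = cd = d·c. Since the generators pairwise commute, every element of G commutes with every other, so G is abelian.

Answer: Yes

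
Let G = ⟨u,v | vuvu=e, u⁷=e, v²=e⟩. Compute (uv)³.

Compute successive powers of (uv), reducing at each step:
  (uv)²: (uv) · u = v;   v · v = e
  (uv)³: e · u = u;   u · v = uv

Answer: uv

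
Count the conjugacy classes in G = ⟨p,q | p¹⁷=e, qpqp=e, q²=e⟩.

The conjugacy classes (representative and size) are:
  [e] (size 1), [p¹⁶] (size 2), [p²] (size 2), [p³] (size 2), [p¹³] (size 2), [p¹²] (size 2), [p⁶] (size 2), [p¹⁰] (size 2), [p⁹] (size 2), [p⁷q] (size 17).
Class equation: 1 + 2 + 2 + 2 + 2 + 2 + 2 + 2 + 2 + 17 = 34 = |G|. So G has 10 conjugacy classes.

Answer: 10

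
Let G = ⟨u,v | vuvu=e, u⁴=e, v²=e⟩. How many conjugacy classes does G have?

The conjugacy classes (representative and size) are:
  [e] (size 1), [u] (size 2), [u²] (size 1), [u²v] (size 2), [u³v] (size 2).
Class equation: 1 + 2 + 1 + 2 + 2 = 8 = |G|. So G has 5 conjugacy classes.

Answer: 5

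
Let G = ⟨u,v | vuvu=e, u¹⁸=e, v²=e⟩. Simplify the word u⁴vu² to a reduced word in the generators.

Multiply left to right, reducing at each step:
  (u⁴) · v = u⁴v
  (u⁴v) · u² = u²v

Answer: u²v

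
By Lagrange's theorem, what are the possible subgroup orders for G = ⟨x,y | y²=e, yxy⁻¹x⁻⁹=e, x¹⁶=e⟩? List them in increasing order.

|G| = 32 = 2⁵. By Lagrange's theorem the order of any subgroup divides 32; the divisors of 32 are 1, 2, 4, 8, 16, 32.

Answer: 1, 2, 4, 8, 16, 32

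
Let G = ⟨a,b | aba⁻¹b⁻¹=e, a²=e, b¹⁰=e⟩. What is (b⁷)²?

Compute successive powers of (b⁷), reducing at each step:
  (b⁷)²: (b⁷) · b⁷ = b⁴

Answer: b⁴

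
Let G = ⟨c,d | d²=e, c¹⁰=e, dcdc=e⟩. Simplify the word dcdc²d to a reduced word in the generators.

Multiply left to right, reducing at each step:
  d · c = c⁹d
  (c⁹d) · d = c⁹
  (c⁹) · c² = c
  c · d = cd

Answer: cd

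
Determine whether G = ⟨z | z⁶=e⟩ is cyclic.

|G| = 6. The element z has order 6 (its powers give 6 distinct elements), so ⟨z⟩ = G and G is cyclic.

Answer: Yes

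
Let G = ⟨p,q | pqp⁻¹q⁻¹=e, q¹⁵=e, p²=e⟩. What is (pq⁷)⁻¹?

The order of (pq⁷) is 30 (smallest k with (pq⁷)ᵏ = e), so (pq⁷)⁻¹ = (pq⁷)²⁹ = pq⁸.
Check: (pq⁷) · (pq⁸) → (pq⁷) · p = q⁷;   (q⁷) · q⁸ = e, giving e as required.

Answer: pq⁸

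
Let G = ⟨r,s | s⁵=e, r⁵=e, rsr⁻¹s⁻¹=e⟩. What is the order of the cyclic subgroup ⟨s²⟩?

|⟨s²⟩| equals the order of s². Compute successive powers until reaching e:
  (s²)¹ = s², (s²)² = s⁴, (s²)³ = s, (s²)⁴ = s³, (s²)⁵ = e.
The smallest positive k with (s²)ᵏ = e is 5, so |⟨s²⟩| = 5.

Answer: 5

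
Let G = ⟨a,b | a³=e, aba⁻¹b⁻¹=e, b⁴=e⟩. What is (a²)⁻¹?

The order of (a²) is 3 (smallest k with (a²)ᵏ = e), so (a²)⁻¹ = (a²)² = a.
Check: (a²) · a → (a²) · a = e, giving e as required.

Answer: a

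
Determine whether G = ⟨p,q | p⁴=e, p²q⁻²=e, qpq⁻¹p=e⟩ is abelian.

p·q = pq but q·p = pq⁻¹, so p·q ≠ q·p and G is not abelian.

Answer: No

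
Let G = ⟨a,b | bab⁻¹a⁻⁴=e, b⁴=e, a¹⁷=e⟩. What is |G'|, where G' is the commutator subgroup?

G' = [G, G] is generated by all commutators. The generator-pair commutators are: [a, b] = a¹⁴.
The subgroup they normally generate is {e, a, a², a³, a⁴, a⁵, a⁶, a⁷, a⁸, a⁹, a¹⁰, a¹¹, a¹², a¹³, a¹⁴, a¹⁵, a¹⁶}, of order 17.
Check: |G/G'| = 68/17 = 4 is the order of the abelianisation.

Answer: 17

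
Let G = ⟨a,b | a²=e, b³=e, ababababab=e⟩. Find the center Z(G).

An element z ∈ Z(G) iff z commutes with every generator.
For example e is central: e·a = a = a·e; e·b = b = b·e.
Whereas a ∉ Z(G) since a·b = ab ≠ ba = b·a.
Checking each of the 60 elements this way gives Z(G) = {e}, of order 1.

Answer: {e}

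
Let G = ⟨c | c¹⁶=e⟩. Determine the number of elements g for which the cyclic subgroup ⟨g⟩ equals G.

G is cyclic of order 16. An element generates G iff its order is 16, and a cyclic group of order 16 has exactly φ(16) = 8 such elements.

Answer: 8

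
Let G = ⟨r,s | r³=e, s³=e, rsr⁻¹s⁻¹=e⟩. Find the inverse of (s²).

The order of (s²) is 3 (smallest k with (s²)ᵏ = e), so (s²)⁻¹ = (s²)² = s.
Check: (s²) · s → (s²) · s = e, giving e as required.

Answer: s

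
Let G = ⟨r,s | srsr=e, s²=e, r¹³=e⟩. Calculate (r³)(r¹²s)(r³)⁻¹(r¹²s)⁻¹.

[(r³), (r¹²s)] = (r³)·(r¹²s)·(r³)⁻¹·(r¹²s)⁻¹.
  (r³) · (r¹²s) = r²s
  (r²s) · (r¹⁰) = r⁵s
  (r⁵s) · (r¹²s) = r⁶

Answer: r⁶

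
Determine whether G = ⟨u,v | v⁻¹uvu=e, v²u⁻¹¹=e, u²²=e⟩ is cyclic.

Every cyclic group is abelian. But u·v = uv while v·u = u¹⁰v⁻¹, so u·v ≠ v·u and G is not abelian. Hence G is not cyclic.

Answer: No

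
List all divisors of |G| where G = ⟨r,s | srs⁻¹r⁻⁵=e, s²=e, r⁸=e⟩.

|G| = 16 = 2⁴. By Lagrange's theorem the order of any subgroup divides 16; the divisors of 16 are 1, 2, 4, 8, 16.

Answer: 1, 2, 4, 8, 16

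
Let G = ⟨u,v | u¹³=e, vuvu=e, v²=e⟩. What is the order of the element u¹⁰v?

Compute successive powers until reaching e:
  (u¹⁰v)¹ = u¹⁰v, (u¹⁰v)² = e.
The smallest positive k with (u¹⁰v)ᵏ = e is 2.

Answer: 2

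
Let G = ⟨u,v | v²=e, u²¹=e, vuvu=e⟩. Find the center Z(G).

An element z ∈ Z(G) iff z commutes with every generator.
For example e is central: e·u = u = u·e; e·v = v = v·e.
Whereas u ∉ Z(G) since u·v = uv ≠ u²⁰v = v·u.
Checking each of the 42 elements this way gives Z(G) = {e}, of order 1.

Answer: {e}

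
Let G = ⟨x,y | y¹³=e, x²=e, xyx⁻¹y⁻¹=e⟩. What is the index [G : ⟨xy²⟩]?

First find ord(xy²) by computing successive powers:
  (xy²)¹ = xy², (xy²)² = y⁴, (xy²)³ = xy⁶, (xy²)⁴ = y⁸, (xy²)⁵ = xy¹⁰, (xy²)⁶ = y¹², (xy²)⁷ = xy, (xy²)⁸ = y³, (xy²)⁹ = xy⁵, (xy²)¹⁰ = y⁷, (xy²)¹¹ = xy⁹, (xy²)¹² = y¹¹, (xy²)¹³ = x, (xy²)¹⁴ = y², (xy²)¹⁵ = xy⁴, (xy²)¹⁶ = y⁶, (xy²)¹⁷ = xy⁸, (xy²)¹⁸ = y¹⁰, (xy²)¹⁹ = xy¹², (xy²)²⁰ = y, (xy²)²¹ = xy³, (xy²)²² = y⁵, (xy²)²³ = xy⁷, (xy²)²⁴ = y⁹, (xy²)²⁵ = xy¹¹, (xy²)²⁶ = e.
So |⟨xy²⟩| = ord(xy²) = 26. With |G| = 26, by Lagrange [G : ⟨xy²⟩] = 26/26 = 1.

Answer: 1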